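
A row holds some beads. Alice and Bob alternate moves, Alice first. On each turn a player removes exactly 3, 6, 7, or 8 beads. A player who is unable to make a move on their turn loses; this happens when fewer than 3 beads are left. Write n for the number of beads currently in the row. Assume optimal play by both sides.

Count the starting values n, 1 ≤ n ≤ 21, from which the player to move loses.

5

Label each position W (a win for the player to move) or L (a loss). A position with no legal move is L; any other position is W exactly when some move reaches an L, and L when every move reaches a W.
n=0: no move → L
n=1: no move → L
n=2: no move → L
n=3: can move to 0, which is L ⇒ W
n=4: can move to 1, which is L ⇒ W
n=5: can move to 2, which is L ⇒ W
n=6: can move to 0, which is L ⇒ W
n=7: can move to 1, which is L ⇒ W
n=8: can move to 2, which is L ⇒ W
n=9: can move to 2, which is L ⇒ W
n=10: can move to 2, which is L ⇒ W
n=11: moves to 8(W), 5(W), 4(W), 3(W); every one is W ⇒ L
n=12: moves to 9(W), 6(W), 5(W), 4(W); every one is W ⇒ L
n=13: moves to 10(W), 7(W), 6(W), 5(W); every one is W ⇒ L
n=14: can move to 11, which is L ⇒ W
n=15: can move to 12, which is L ⇒ W
n=16: can move to 13, which is L ⇒ W
n=17: can move to 11, which is L ⇒ W
n=18: can move to 12, which is L ⇒ W
n=19: can move to 13, which is L ⇒ W
n=20: can move to 13, which is L ⇒ W
n=21: can move to 13, which is L ⇒ W
L entries with 1 ≤ n ≤ 21 (n=0 is outside the asked range and is not counted): n = 1, 2, 11, 12, 13; that makes 5.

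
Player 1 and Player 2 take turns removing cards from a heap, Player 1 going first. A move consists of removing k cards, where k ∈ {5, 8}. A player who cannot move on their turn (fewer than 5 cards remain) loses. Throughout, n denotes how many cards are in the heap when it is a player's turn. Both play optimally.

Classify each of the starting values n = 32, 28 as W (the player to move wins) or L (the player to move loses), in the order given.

Positions with no move are L. A position that does have a move is losing for the player to move precisely when every available move leads to a winning position for the opponent. Fill in the labels:
n=0: no move → L
n=1: no move → L
n=2: no move → L
n=3: no move → L
n=4: no move → L
n=5: W (go to 0, an L position)
n=6: W (go to 1, an L position)
n=7: W (go to 2, an L position)
n=8: W (go to 3, an L position)
n=9: W (go to 4, an L position)
n=10: W (go to 2, an L position)
n=11: W (go to 3, an L position)
n=12: W (go to 4, an L position)
n=13: L (options 8(W), 5(W) are all W)
n=14: L (options 9(W), 6(W) are all W)
n=15: L (options 10(W), 7(W) are all W)
n=16: L (options 11(W), 8(W) are all W)
n=17: L (options 12(W), 9(W) are all W)
n=18: W (go to 13, an L position)
n=19: W (go to 14, an L position)
n=20: W (go to 15, an L position)
n=21: W (go to 16, an L position)
n=22: W (go to 17, an L position)
n=23: W (go to 15, an L position)
n=24: W (go to 16, an L position)
n=25: W (go to 17, an L position)
n=26: L (options 21(W), 18(W) are all W)
n=27: L (options 22(W), 19(W) are all W)
n=28: L (options 23(W), 20(W) are all W)
n=29: L (options 24(W), 21(W) are all W)
n=30: L (options 25(W), 22(W) are all W)
n=31: W (go to 26, an L position)
n=32: W (go to 27, an L position)

32: W, 28: L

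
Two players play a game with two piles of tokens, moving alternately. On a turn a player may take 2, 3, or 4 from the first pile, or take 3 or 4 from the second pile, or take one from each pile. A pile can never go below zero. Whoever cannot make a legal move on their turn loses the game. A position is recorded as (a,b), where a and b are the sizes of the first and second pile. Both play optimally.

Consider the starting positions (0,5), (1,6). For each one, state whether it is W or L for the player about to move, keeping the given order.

(0,5): W, (1,6): L

Work bottom-up. With no move the player to move loses. Otherwise the position is W if at least one move leads to an L position for the opponent, and L if every move leads to a W.
No move ever increases a pile, so every position that can arise here has a ≤ 1 and b ≤ 6; it is enough to label the cells with 0 ≤ a ≤ 1 and 0 ≤ b ≤ 6.
Every move lowers a or b (never raises either), so fill the grid row by row in increasing a, and left to right within a row: each cell's successors are then already labelled.
      b=0  b=1  b=2  b=3  b=4  b=5  b=6
a=0:    L    L    L    W    W    W    W
a=1:    L    W    W    W    W    L    L
Cells with no legal move (terminal, hence L): (0,0), (0,1), (0,2), (1,0).
The remaining L cells, each justified by listing all of its moves:
(1,5): moves to (1,2)(W), (1,1)(W), (0,4)(W); every one is W ⇒ L
(1,6): moves to (1,3)(W), (1,2)(W), (0,5)(W); every one is W ⇒ L
Every other cell has at least one move into one of the L cells above, so it is W.
(0,5): the move to (0,2) reaches an L cell, so W
(1,6): one of the L cells justified above, so L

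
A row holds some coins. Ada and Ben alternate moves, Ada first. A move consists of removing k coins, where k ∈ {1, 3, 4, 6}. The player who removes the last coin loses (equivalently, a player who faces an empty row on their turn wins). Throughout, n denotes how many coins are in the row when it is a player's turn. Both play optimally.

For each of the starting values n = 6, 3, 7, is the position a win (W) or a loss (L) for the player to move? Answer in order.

Label each position W (a win for the player to move) or L (a loss). A position with no legal move is W; any other position is W exactly when some move reaches an L, and L when every move reaches a W.
n=0: no move; the opponent has just taken the last coin and therefore loses → W
n=1: only reaches 0(W), which is W → L
n=2: reaches L-position 1 → W
n=3: only reaches 2(W), 0(W), all W → L
n=4: reaches L-position 3 → W
n=5: reaches L-position 1 → W
n=6: reaches L-position 3 → W
n=7: reaches L-position 3 → W

6: W, 3: L, 7: W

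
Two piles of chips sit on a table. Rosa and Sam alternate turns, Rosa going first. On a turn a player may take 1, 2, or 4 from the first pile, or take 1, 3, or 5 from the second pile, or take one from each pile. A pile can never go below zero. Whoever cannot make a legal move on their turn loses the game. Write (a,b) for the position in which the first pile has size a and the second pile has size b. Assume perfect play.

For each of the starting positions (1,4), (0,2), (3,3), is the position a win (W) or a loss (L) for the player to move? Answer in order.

Work bottom-up. With no move the player to move loses. Otherwise the position is W if at least one move leads to an L position for the opponent, and L if every move leads to a W.
No move ever increases a pile, so every position that can arise here has a ≤ 3 and b ≤ 4; it is enough to label the cells with 0 ≤ a ≤ 3 and 0 ≤ b ≤ 4.
Every move lowers a or b (never raises either), so fill the grid row by row in increasing a, and left to right within a row: each cell's successors are then already labelled.
      b=0  b=1  b=2  b=3  b=4
a=0:    L    W    L    W    L
a=1:    W    W    W    W    W
a=2:    W    L    W    L    W
a=3:    L    W    W    W    W
Cells with no legal move (terminal, hence L): (0,0).
The remaining L cells, each justified by listing all of its moves:
(0,2): only reaches (0,1)(W), which is W → L
(0,4): only reaches (0,3)(W), (0,1)(W), all W → L
(2,1): only reaches (1,1)(W), (0,1)(W), (2,0)(W), (1,0)(W), all W → L
(2,3): only reaches (1,3)(W), (0,3)(W), (2,2)(W), (2,0)(W), (1,2)(W), all W → L
(3,0): only reaches (2,0)(W), (1,0)(W), all W → L
Every other cell has at least one move into one of the L cells above, so it is W.
(1,4): the move to (0,4) reaches an L cell, so W
(0,2): one of the L cells justified above, so L
(3,3): the move to (2,3) reaches an L cell, so W

(1,4): W, (0,2): L, (3,3): W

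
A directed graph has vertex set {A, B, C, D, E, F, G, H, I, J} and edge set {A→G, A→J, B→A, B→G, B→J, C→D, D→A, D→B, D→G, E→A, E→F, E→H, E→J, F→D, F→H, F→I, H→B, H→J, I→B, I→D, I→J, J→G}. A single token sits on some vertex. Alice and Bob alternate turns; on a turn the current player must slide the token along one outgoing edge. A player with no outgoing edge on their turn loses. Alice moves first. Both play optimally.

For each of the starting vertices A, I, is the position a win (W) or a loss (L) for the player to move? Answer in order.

Label each position W (a win for the player to move) or L (a loss). A position with no legal move is L; any other position is W exactly when some move reaches an L, and L when every move reaches a W.
Every edge goes from a vertex to one that appears earlier in the order G, J, A, B, D, C, H, I, F, E, so processing vertices in that order labels each vertex after all of its successors.
G: no outgoing edge → L
J: W (go to G, an L position)
A: W (go to G, an L position)
B: W (go to G, an L position)
D: W (go to G, an L position)
C: L (sole option D(W) is W)
H: L (options B(W), J(W) are all W)
I: L (options D(W), B(W), J(W) are all W)
F: W (go to I, an L position)
E: W (go to H, an L position)

A: W, I: L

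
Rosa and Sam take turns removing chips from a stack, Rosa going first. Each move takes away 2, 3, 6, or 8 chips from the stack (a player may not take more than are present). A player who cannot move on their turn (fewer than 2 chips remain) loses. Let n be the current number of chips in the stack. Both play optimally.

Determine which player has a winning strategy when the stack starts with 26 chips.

Work bottom-up. With no move the player to move loses. Otherwise the position is W if at least one move leads to an L position for the opponent, and L if every move leads to a W.
n=0: no move → L
n=1: no move → L
n=2: reaches L-position 0 → W
n=3: reaches L-position 1 → W
n=4: reaches L-position 1 → W
n=5: only reaches 3(W), 2(W), all W → L
n=6: reaches L-position 0 → W
n=7: reaches L-position 5 → W
n=8: reaches L-position 5 → W
n=9: reaches L-position 1 → W
n=10: only reaches 8(W), 7(W), 4(W), 2(W), all W → L
n=11: reaches L-position 5 → W
n=12: reaches L-position 10 → W
n=13: reaches L-position 10 → W
n=14: only reaches 12(W), 11(W), 8(W), 6(W), all W → L
n=15: only reaches 13(W), 12(W), 9(W), 7(W), all W → L
n=16: reaches L-position 14 → W
n=17: reaches L-position 15 → W
n=18: reaches L-position 15 → W
n=19: only reaches 17(W), 16(W), 13(W), 11(W), all W → L
n=20: reaches L-position 14 → W
n=21: reaches L-position 19 → W
n=22: reaches L-position 19 → W
n=23: reaches L-position 15 → W
n=24: only reaches 22(W), 21(W), 18(W), 16(W), all W → L
n=25: reaches L-position 19 → W
n=26: reaches L-position 24 → W
The starting position 26 is W: Rosa should remove 2, leaving 24, handing over an L position.

Rosa wins.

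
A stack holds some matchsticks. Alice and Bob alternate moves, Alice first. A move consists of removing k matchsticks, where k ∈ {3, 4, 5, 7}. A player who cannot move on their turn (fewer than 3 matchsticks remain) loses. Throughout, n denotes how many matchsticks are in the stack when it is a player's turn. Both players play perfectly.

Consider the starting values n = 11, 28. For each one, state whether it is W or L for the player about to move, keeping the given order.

Use the standard recursion: the mover loses at a terminal position; elsewhere, the mover wins exactly when some move hands the opponent an L position.
n=0: no move → L
n=1: no move → L
n=2: no move → L
n=3: →0(L), so W
n=4: →1(L), so W
n=5: →2(L), so W
n=6: →2(L), so W
n=7: →2(L), so W
n=8: →1(L), so W
n=9: →2(L), so W
n=10: →7(W), 6(W), 5(W), 3(W) — all W, so L
n=11: →8(W), 7(W), 6(W), 4(W) — all W, so L
n=12: →9(W), 8(W), 7(W), 5(W) — all W, so L
n=13: →10(L), so W
n=14: →11(L), so W
n=15: →12(L), so W
n=16: →12(L), so W
n=17: →12(L), so W
n=18: →11(L), so W
n=19: →12(L), so W
n=20: →17(W), 16(W), 15(W), 13(W) — all W, so L
n=21: →18(W), 17(W), 16(W), 14(W) — all W, so L
n=22: →19(W), 18(W), 17(W), 15(W) — all W, so L
n=23: →20(L), so W
n=24: →21(L), so W
n=25: →22(L), so W
n=26: →22(L), so W
n=27: →22(L), so W
n=28: →21(L), so W

11: L, 28: W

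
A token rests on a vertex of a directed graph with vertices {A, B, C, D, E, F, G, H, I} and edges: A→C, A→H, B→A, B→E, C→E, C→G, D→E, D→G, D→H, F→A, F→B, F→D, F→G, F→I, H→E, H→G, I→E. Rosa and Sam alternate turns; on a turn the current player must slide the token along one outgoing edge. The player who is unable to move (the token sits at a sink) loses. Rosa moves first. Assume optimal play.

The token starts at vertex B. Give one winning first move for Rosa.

Move to A.

Label each position W (a win for the player to move) or L (a loss). A position with no legal move is L; any other position is W exactly when some move reaches an L, and L when every move reaches a W.
Every edge goes from a vertex to one that appears earlier in the order E, G, C, H, D, A, I, B, F, so processing vertices in that order labels each vertex after all of its successors.
E: no outgoing edge → L
G: no outgoing edge → L
C: W (go to G, an L position)
H: W (go to G, an L position)
D: W (go to G, an L position)
A: L (options H(W), C(W) are all W)
I: W (go to E, an L position)
B: W (go to A, an L position)
F: W (go to A, an L position)
From B, the L positions reachable in one move are: A, E. Any move reaching one of these is winning.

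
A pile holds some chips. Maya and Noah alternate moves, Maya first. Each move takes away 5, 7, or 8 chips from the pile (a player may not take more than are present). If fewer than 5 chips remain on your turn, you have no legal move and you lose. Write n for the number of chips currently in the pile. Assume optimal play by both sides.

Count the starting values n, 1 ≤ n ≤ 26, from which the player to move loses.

Compute win/loss labels from the base case upward. A position with no move is L. Any other position is W if it can reach an L in one move, else L.
n=0: no move → L
n=1: no move → L
n=2: no move → L
n=3: no move → L
n=4: no move → L
n=5: W (go to 0, an L position)
n=6: W (go to 1, an L position)
n=7: W (go to 2, an L position)
n=8: W (go to 3, an L position)
n=9: W (go to 4, an L position)
n=10: W (go to 3, an L position)
n=11: W (go to 4, an L position)
n=12: W (go to 4, an L position)
n=13: L (options 8(W), 6(W), 5(W) are all W)
n=14: L (options 9(W), 7(W), 6(W) are all W)
n=15: L (options 10(W), 8(W), 7(W) are all W)
n=16: L (options 11(W), 9(W), 8(W) are all W)
n=17: L (options 12(W), 10(W), 9(W) are all W)
n=18: W (go to 13, an L position)
n=19: W (go to 14, an L position)
n=20: W (go to 15, an L position)
n=21: W (go to 16, an L position)
n=22: W (go to 17, an L position)
n=23: W (go to 16, an L position)
n=24: W (go to 17, an L position)
n=25: W (go to 17, an L position)
n=26: L (options 21(W), 19(W), 18(W) are all W)
L entries with 1 ≤ n ≤ 26 (n=0 is outside the asked range and is not counted): n = 1, 2, 3, 4, 13, 14, 15, 16, 17, 26; that makes 10.

10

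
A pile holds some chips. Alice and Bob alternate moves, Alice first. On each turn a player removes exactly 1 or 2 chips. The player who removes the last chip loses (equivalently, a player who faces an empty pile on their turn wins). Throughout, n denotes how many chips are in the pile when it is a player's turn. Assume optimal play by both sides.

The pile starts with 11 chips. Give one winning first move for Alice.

Remove 1, leaving 10.

Classify positions by backward induction: terminal positions (no move available) are W. From any other position, the mover wins iff some move reaches an L.
n=0: no move; the opponent has just taken the last chip and therefore loses → W
n=1: →0(W) only, which is W, so L
n=2: →1(L), so W
n=3: →1(L), so W
n=4: →3(W), 2(W) — all W, so L
n=5: →4(L), so W
n=6: →4(L), so W
n=7: →6(W), 5(W) — all W, so L
n=8: →7(L), so W
n=9: →7(L), so W
n=10: →9(W), 8(W) — all W, so L
n=11: →10(L), so W
From 11, the L positions reachable in one move are: 10.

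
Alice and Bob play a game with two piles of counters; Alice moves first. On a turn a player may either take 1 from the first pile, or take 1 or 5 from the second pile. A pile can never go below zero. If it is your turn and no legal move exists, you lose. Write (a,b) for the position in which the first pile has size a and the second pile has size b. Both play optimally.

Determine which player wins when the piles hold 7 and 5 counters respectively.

Bob wins.

Build the W/L table. Terminal = L. A non-terminal position is W if it has a move to some L; otherwise it is L.
No move ever increases a pile, so every position that can arise here has a ≤ 7 and b ≤ 5; it is enough to label the cells with 0 ≤ a ≤ 7 and 0 ≤ b ≤ 5.
Every move lowers a or b (never raises either), so fill the grid row by row in increasing a, and left to right within a row: each cell's successors are then already labelled.
      b=0  b=1  b=2  b=3  b=4  b=5
a=0:    L    W    L    W    L    W
a=1:    W    L    W    L    W    L
a=2:    L    W    L    W    L    W
a=3:    W    L    W    L    W    L
a=4:    L    W    L    W    L    W
a=5:    W    L    W    L    W    L
a=6:    L    W    L    W    L    W
a=7:    W    L    W    L    W    L
Cells with no legal move (terminal, hence L): (0,0).
The remaining L cells, each justified by listing all of its moves:
(0,2): →(0,1)(W) only, which is W, so L
(0,4): →(0,3)(W) only, which is W, so L
(1,1): →(0,1)(W), (1,0)(W) — all W, so L
(1,3): →(0,3)(W), (1,2)(W) — all W, so L
(1,5): →(0,5)(W), (1,4)(W), (1,0)(W) — all W, so L
(2,0): →(1,0)(W) only, which is W, so L
(2,2): →(1,2)(W), (2,1)(W) — all W, so L
(2,4): →(1,4)(W), (2,3)(W) — all W, so L
(3,1): →(2,1)(W), (3,0)(W) — all W, so L
(3,3): →(2,3)(W), (3,2)(W) — all W, so L
(3,5): →(2,5)(W), (3,4)(W), (3,0)(W) — all W, so L
(4,0): →(3,0)(W) only, which is W, so L
(4,2): →(3,2)(W), (4,1)(W) — all W, so L
(4,4): →(3,4)(W), (4,3)(W) — all W, so L
(5,1): →(4,1)(W), (5,0)(W) — all W, so L
(5,3): →(4,3)(W), (5,2)(W) — all W, so L
(5,5): →(4,5)(W), (5,4)(W), (5,0)(W) — all W, so L
(6,0): →(5,0)(W) only, which is W, so L
(6,2): →(5,2)(W), (6,1)(W) — all W, so L
(6,4): →(5,4)(W), (6,3)(W) — all W, so L
(7,1): →(6,1)(W), (7,0)(W) — all W, so L
(7,3): →(6,3)(W), (7,2)(W) — all W, so L
(7,5): →(6,5)(W), (7,4)(W), (7,0)(W) — all W, so L
Every other cell has at least one move into one of the L cells above, so it is W.
Every move from (7,5) reaches a W position, so the mover loses.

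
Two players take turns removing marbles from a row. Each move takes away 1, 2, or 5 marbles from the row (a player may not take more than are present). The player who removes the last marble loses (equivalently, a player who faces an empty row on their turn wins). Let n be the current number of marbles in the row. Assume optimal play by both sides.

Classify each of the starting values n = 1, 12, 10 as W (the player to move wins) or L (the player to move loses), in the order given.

1: L, 12: W, 10: L

Positions with no move are W. A position that does have a move is losing for the player to move precisely when every available move leads to a winning position for the opponent. Fill in the labels:
n=0: no move; the opponent has just taken the last marble and therefore loses → W
n=1: only reaches 0(W), which is W → L
n=2: reaches L-position 1 → W
n=3: reaches L-position 1 → W
n=4: only reaches 3(W), 2(W), all W → L
n=5: reaches L-position 4 → W
n=6: reaches L-position 4 → W
n=7: only reaches 6(W), 5(W), 2(W), all W → L
n=8: reaches L-position 7 → W
n=9: reaches L-position 7 → W
n=10: only reaches 9(W), 8(W), 5(W), all W → L
n=11: reaches L-position 10 → W
n=12: reaches L-position 10 → W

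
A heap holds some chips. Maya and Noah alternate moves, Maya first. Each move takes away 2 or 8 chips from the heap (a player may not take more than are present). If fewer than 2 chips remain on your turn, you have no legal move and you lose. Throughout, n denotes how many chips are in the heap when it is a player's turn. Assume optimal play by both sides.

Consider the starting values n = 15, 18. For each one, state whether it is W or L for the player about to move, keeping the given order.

15: L, 18: W

Positions with no move are L. A position that does have a move is losing for the player to move precisely when every available move leads to a winning position for the opponent. Fill in the labels:
n=0: no move → L
n=1: no move → L
n=2: reaches L-position 0 → W
n=3: reaches L-position 1 → W
n=4: only reaches 2(W), which is W → L
n=5: only reaches 3(W), which is W → L
n=6: reaches L-position 4 → W
n=7: reaches L-position 5 → W
n=8: reaches L-position 0 → W
n=9: reaches L-position 1 → W
n=10: only reaches 8(W), 2(W), all W → L
n=11: only reaches 9(W), 3(W), all W → L
n=12: reaches L-position 10 → W
n=13: reaches L-position 11 → W
n=14: only reaches 12(W), 6(W), all W → L
n=15: only reaches 13(W), 7(W), all W → L
n=16: reaches L-position 14 → W
n=17: reaches L-position 15 → W
n=18: reaches L-position 10 → W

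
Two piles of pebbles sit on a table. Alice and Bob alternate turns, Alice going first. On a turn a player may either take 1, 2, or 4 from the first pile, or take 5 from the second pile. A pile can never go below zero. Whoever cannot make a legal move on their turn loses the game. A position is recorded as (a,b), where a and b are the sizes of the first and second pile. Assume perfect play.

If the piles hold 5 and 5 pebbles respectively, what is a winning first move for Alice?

Move to (4,5).

Classify positions by backward induction: terminal positions (no move available) are L. From any other position, the mover wins iff some move reaches an L.
No move ever increases a pile, so every position that can arise here has a ≤ 5 and b ≤ 5; it is enough to label the cells with 0 ≤ a ≤ 5 and 0 ≤ b ≤ 5.
Every move lowers a or b (never raises either), so fill the grid row by row in increasing a, and left to right within a row: each cell's successors are then already labelled.
      b=0  b=1  b=2  b=3  b=4  b=5
a=0:    L    L    L    L    L    W
a=1:    W    W    W    W    W    L
a=2:    W    W    W    W    W    W
a=3:    L    L    L    L    L    W
a=4:    W    W    W    W    W    L
a=5:    W    W    W    W    W    W
Cells with no legal move (terminal, hence L): (0,0), (0,1), (0,2), (0,3), (0,4).
The remaining L cells, each justified by listing all of its moves:
(1,5): moves to (0,5)(W), (1,0)(W); every one is W ⇒ L
(3,0): moves to (2,0)(W), (1,0)(W); every one is W ⇒ L
(3,1): moves to (2,1)(W), (1,1)(W); every one is W ⇒ L
(3,2): moves to (2,2)(W), (1,2)(W); every one is W ⇒ L
(3,3): moves to (2,3)(W), (1,3)(W); every one is W ⇒ L
(3,4): moves to (2,4)(W), (1,4)(W); every one is W ⇒ L
(4,5): moves to (3,5)(W), (2,5)(W), (0,5)(W), (4,0)(W); every one is W ⇒ L
Every other cell has at least one move into one of the L cells above, so it is W.
From (5,5), the L positions reachable in one move are: (4,5), (1,5). Any move reaching one of these is winning.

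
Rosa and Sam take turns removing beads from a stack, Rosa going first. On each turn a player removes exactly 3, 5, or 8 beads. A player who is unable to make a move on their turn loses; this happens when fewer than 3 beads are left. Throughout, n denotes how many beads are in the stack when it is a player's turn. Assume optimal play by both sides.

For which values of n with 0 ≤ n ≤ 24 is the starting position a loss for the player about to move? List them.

0, 1, 2, 11, 12, 13, 22, 23, 24

Label each position W (a win for the player to move) or L (a loss). A position with no legal move is L; any other position is W exactly when some move reaches an L, and L when every move reaches a W.
n=0: no move → L
n=1: no move → L
n=2: no move → L
n=3: →0(L), so W
n=4: →1(L), so W
n=5: →2(L), so W
n=6: →1(L), so W
n=7: →2(L), so W
n=8: →0(L), so W
n=9: →1(L), so W
n=10: →2(L), so W
n=11: →8(W), 6(W), 3(W) — all W, so L
n=12: →9(W), 7(W), 4(W) — all W, so L
n=13: →10(W), 8(W), 5(W) — all W, so L
n=14: →11(L), so W
n=15: →12(L), so W
n=16: →13(L), so W
n=17: →12(L), so W
n=18: →13(L), so W
n=19: →11(L), so W
n=20: →12(L), so W
n=21: →13(L), so W
n=22: →19(W), 17(W), 14(W) — all W, so L
n=23: →20(W), 18(W), 15(W) — all W, so L
n=24: →21(W), 19(W), 16(W) — all W, so L
Reading off the rows marked L gives the requested list; there are 9 such values of n.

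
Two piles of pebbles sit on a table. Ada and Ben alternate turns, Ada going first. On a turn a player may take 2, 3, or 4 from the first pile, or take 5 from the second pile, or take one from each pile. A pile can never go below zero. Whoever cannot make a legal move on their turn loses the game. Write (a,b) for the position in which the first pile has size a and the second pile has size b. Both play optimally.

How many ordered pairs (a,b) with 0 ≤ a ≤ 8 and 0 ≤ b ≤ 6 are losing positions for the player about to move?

20

Label each position W (a win for the player to move) or L (a loss). A position with no legal move is L; any other position is W exactly when some move reaches an L, and L when every move reaches a W.
Every move lowers a or b (never raises either), so fill the grid row by row in increasing a, and left to right within a row: each cell's successors are then already labelled.
      b=0  b=1  b=2  b=3  b=4  b=5  b=6
a=0:    L    L    L    L    L    W    W
a=1:    L    W    W    W    W    W    L
a=2:    W    W    W    W    W    L    L
a=3:    W    W    W    W    W    L    W
a=4:    W    W    W    W    W    W    W
a=5:    W    L    L    L    L    W    W
a=6:    L    L    W    W    W    W    W
a=7:    L    W    W    W    W    W    L
a=8:    W    W    W    W    W    L    L
Cells with no legal move (terminal, hence L): (0,0), (0,1), (0,2), (0,3), (0,4), (1,0).
The remaining L cells, each justified by listing all of its moves:
(1,6): L (options (1,1)(W), (0,5)(W) are all W)
(2,5): L (options (0,5)(W), (2,0)(W), (1,4)(W) are all W)
(2,6): L (options (0,6)(W), (2,1)(W), (1,5)(W) are all W)
(3,5): L (options (1,5)(W), (0,5)(W), (3,0)(W), (2,4)(W) are all W)
(5,1): L (options (3,1)(W), (2,1)(W), (1,1)(W), (4,0)(W) are all W)
(5,2): L (options (3,2)(W), (2,2)(W), (1,2)(W), (4,1)(W) are all W)
(5,3): L (options (3,3)(W), (2,3)(W), (1,3)(W), (4,2)(W) are all W)
(5,4): L (options (3,4)(W), (2,4)(W), (1,4)(W), (4,3)(W) are all W)
(6,0): L (options (4,0)(W), (3,0)(W), (2,0)(W) are all W)
(6,1): L (options (4,1)(W), (3,1)(W), (2,1)(W), (5,0)(W) are all W)
(7,0): L (options (5,0)(W), (4,0)(W), (3,0)(W) are all W)
(7,6): L (options (5,6)(W), (4,6)(W), (3,6)(W), (7,1)(W), (6,5)(W) are all W)
(8,5): L (options (6,5)(W), (5,5)(W), (4,5)(W), (8,0)(W), (7,4)(W) are all W)
(8,6): L (options (6,6)(W), (5,6)(W), (4,6)(W), (8,1)(W), (7,5)(W) are all W)
Every other cell has at least one move into one of the L cells above, so it is W.
L cells per row: a=0: 5, a=1: 2, a=2: 2, a=3: 1, a=4: 0, a=5: 4, a=6: 2, a=7: 2, a=8: 2; total 20.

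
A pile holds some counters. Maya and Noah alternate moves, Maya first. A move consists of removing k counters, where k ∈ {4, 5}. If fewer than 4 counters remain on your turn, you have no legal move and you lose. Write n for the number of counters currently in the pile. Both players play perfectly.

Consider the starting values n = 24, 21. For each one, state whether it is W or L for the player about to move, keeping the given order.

24: W, 21: L

Label each position W (a win for the player to move) or L (a loss). A position with no legal move is L; any other position is W exactly when some move reaches an L, and L when every move reaches a W.
n=0: no move → L
n=1: no move → L
n=2: no move → L
n=3: no move → L
n=4: reaches L-position 0 → W
n=5: reaches L-position 1 → W
n=6: reaches L-position 2 → W
n=7: reaches L-position 3 → W
n=8: reaches L-position 3 → W
n=9: only reaches 5(W), 4(W), all W → L
n=10: only reaches 6(W), 5(W), all W → L
n=11: only reaches 7(W), 6(W), all W → L
n=12: only reaches 8(W), 7(W), all W → L
n=13: reaches L-position 9 → W
n=14: reaches L-position 10 → W
n=15: reaches L-position 11 → W
n=16: reaches L-position 12 → W
n=17: reaches L-position 12 → W
n=18: only reaches 14(W), 13(W), all W → L
n=19: only reaches 15(W), 14(W), all W → L
n=20: only reaches 16(W), 15(W), all W → L
n=21: only reaches 17(W), 16(W), all W → L
n=22: reaches L-position 18 → W
n=23: reaches L-position 19 → W
n=24: reaches L-position 20 → W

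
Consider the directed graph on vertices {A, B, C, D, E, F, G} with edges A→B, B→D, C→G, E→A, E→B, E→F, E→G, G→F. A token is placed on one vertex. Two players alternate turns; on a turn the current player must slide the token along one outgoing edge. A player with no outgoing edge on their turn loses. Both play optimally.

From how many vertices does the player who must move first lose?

4

Positions with no move are L. A position that does have a move is losing for the player to move precisely when every available move leads to a winning position for the opponent. Fill in the labels:
Every edge goes from a vertex to one that appears earlier in the order F, D, B, A, G, E, C, so processing vertices in that order labels each vertex after all of its successors.
F: no outgoing edge → L
D: no outgoing edge → L
B: →D(L), so W
A: →B(W) only, which is W, so L
G: →F(L), so W
E: →A(L), so W
C: →G(W) only, which is W, so L
The L vertices are A, C, D, F; that is 4 in all.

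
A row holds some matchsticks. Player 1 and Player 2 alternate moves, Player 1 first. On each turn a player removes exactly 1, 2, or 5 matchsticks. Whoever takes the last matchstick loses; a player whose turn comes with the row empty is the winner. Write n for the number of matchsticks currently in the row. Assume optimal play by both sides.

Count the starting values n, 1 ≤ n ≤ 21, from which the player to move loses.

Use the standard recursion: the mover wins at a terminal position; elsewhere, the mover wins exactly when some move hands the opponent an L position.
n=0: no move; the opponent has just taken the last matchstick and therefore loses → W
n=1: only reaches 0(W), which is W → L
n=2: reaches L-position 1 → W
n=3: reaches L-position 1 → W
n=4: only reaches 3(W), 2(W), all W → L
n=5: reaches L-position 4 → W
n=6: reaches L-position 4 → W
n=7: only reaches 6(W), 5(W), 2(W), all W → L
n=8: reaches L-position 7 → W
n=9: reaches L-position 7 → W
n=10: only reaches 9(W), 8(W), 5(W), all W → L
n=11: reaches L-position 10 → W
n=12: reaches L-position 10 → W
n=13: only reaches 12(W), 11(W), 8(W), all W → L
n=14: reaches L-position 13 → W
n=15: reaches L-position 13 → W
n=16: only reaches 15(W), 14(W), 11(W), all W → L
n=17: reaches L-position 16 → W
n=18: reaches L-position 16 → W
n=19: only reaches 18(W), 17(W), 14(W), all W → L
n=20: reaches L-position 19 → W
n=21: reaches L-position 19 → W
L entries with 1 ≤ n ≤ 21 (the range starts at n=1): n = 1, 4, 7, 10, 13, 16, 19; that makes 7.

7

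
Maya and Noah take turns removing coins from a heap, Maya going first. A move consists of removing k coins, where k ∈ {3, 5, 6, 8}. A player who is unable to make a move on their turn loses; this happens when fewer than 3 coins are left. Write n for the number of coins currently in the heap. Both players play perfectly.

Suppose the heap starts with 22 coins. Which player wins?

Positions with no move are L. A position that does have a move is losing for the player to move precisely when every available move leads to a winning position for the opponent. Fill in the labels:
n=0: no move → L
n=1: no move → L
n=2: no move → L
n=3: W (go to 0, an L position)
n=4: W (go to 1, an L position)
n=5: W (go to 2, an L position)
n=6: W (go to 1, an L position)
n=7: W (go to 2, an L position)
n=8: W (go to 2, an L position)
n=9: W (go to 1, an L position)
n=10: W (go to 2, an L position)
n=11: L (options 8(W), 6(W), 5(W), 3(W) are all W)
n=12: L (options 9(W), 7(W), 6(W), 4(W) are all W)
n=13: L (options 10(W), 8(W), 7(W), 5(W) are all W)
n=14: W (go to 11, an L position)
n=15: W (go to 12, an L position)
n=16: W (go to 13, an L position)
n=17: W (go to 12, an L position)
n=18: W (go to 13, an L position)
n=19: W (go to 13, an L position)
n=20: W (go to 12, an L position)
n=21: W (go to 13, an L position)
n=22: L (options 19(W), 17(W), 16(W), 14(W) are all W)
Every move from 22 reaches a W position, so the mover loses.

Noah wins.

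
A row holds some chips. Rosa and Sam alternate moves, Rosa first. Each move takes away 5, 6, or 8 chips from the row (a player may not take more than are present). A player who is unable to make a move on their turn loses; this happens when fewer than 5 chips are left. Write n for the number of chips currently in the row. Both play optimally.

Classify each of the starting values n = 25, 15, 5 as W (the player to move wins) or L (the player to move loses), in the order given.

Compute win/loss labels from the base case upward. A position with no move is L. Any other position is W if it can reach an L in one move, else L.
n=0: no move → L
n=1: no move → L
n=2: no move → L
n=3: no move → L
n=4: no move → L
n=5: →0(L), so W
n=6: →1(L), so W
n=7: →2(L), so W
n=8: →3(L), so W
n=9: →4(L), so W
n=10: →4(L), so W
n=11: →3(L), so W
n=12: →4(L), so W
n=13: →8(W), 7(W), 5(W) — all W, so L
n=14: →9(W), 8(W), 6(W) — all W, so L
n=15: →10(W), 9(W), 7(W) — all W, so L
n=16: →11(W), 10(W), 8(W) — all W, so L
n=17: →12(W), 11(W), 9(W) — all W, so L
n=18: →13(L), so W
n=19: →14(L), so W
n=20: →15(L), so W
n=21: →16(L), so W
n=22: →17(L), so W
n=23: →17(L), so W
n=24: →16(L), so W
n=25: →17(L), so W

25: W, 15: L, 5: W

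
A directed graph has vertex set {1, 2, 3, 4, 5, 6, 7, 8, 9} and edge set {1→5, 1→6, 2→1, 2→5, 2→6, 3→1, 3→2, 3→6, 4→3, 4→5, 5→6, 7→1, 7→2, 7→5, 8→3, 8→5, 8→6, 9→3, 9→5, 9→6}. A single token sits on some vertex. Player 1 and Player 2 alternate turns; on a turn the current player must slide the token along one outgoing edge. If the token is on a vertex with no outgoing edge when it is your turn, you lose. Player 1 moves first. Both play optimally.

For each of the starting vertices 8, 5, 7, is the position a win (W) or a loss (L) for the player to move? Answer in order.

Build the W/L table. Terminal = L. A non-terminal position is W if it has a move to some L; otherwise it is L.
Every edge goes from a vertex to one that appears earlier in the order 6, 5, 1, 2, 3, 8, 7, 9, 4, so processing vertices in that order labels each vertex after all of its successors.
6: no outgoing edge → L
5: can move to 6, which is L ⇒ W
1: can move to 6, which is L ⇒ W
2: can move to 6, which is L ⇒ W
3: can move to 6, which is L ⇒ W
8: can move to 6, which is L ⇒ W
7: moves to 2(W), 1(W), 5(W); every one is W ⇒ L
9: can move to 6, which is L ⇒ W
4: moves to 3(W), 5(W); every one is W ⇒ L

8: W, 5: W, 7: L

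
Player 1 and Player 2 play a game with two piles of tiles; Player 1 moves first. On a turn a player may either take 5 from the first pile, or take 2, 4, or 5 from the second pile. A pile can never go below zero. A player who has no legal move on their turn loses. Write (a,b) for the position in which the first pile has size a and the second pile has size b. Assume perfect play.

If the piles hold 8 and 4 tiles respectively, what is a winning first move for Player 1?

Classify positions by backward induction: terminal positions (no move available) are L. From any other position, the mover wins iff some move reaches an L.
No move ever increases a pile, so every position that can arise here has a ≤ 8 and b ≤ 4; it is enough to label the cells with 0 ≤ a ≤ 8 and 0 ≤ b ≤ 4.
Every move lowers a or b (never raises either), so fill the grid row by row in increasing a, and left to right within a row: each cell's successors are then already labelled.
      b=0  b=1  b=2  b=3  b=4
a=0:    L    L    W    W    W
a=1:    L    L    W    W    W
a=2:    L    L    W    W    W
a=3:    L    L    W    W    W
a=4:    L    L    W    W    W
a=5:    W    W    L    L    W
a=6:    W    W    L    L    W
a=7:    W    W    L    L    W
a=8:    W    W    L    L    W
Cells with no legal move (terminal, hence L): (0,0), (0,1), (1,0), (1,1), (2,0), (2,1), (3,0), (3,1), (4,0), (4,1).
The remaining L cells, each justified by listing all of its moves:
(5,2): →(0,2)(W), (5,0)(W) — all W, so L
(5,3): →(0,3)(W), (5,1)(W) — all W, so L
(6,2): →(1,2)(W), (6,0)(W) — all W, so L
(6,3): →(1,3)(W), (6,1)(W) — all W, so L
(7,2): →(2,2)(W), (7,0)(W) — all W, so L
(7,3): →(2,3)(W), (7,1)(W) — all W, so L
(8,2): →(3,2)(W), (8,0)(W) — all W, so L
(8,3): →(3,3)(W), (8,1)(W) — all W, so L
Every other cell has at least one move into one of the L cells above, so it is W.
From (8,4), the L positions reachable in one move are: (8,2).

Move to (8,2).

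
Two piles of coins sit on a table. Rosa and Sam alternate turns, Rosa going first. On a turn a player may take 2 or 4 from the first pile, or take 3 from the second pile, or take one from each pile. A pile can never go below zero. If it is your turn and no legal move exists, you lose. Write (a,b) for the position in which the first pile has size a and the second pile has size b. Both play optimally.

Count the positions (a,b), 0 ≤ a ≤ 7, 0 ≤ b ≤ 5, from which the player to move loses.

18

Label each position W (a win for the player to move) or L (a loss). A position with no legal move is L; any other position is W exactly when some move reaches an L, and L when every move reaches a W.
Every move lowers a or b (never raises either), so fill the grid row by row in increasing a, and left to right within a row: each cell's successors are then already labelled.
      b=0  b=1  b=2  b=3  b=4  b=5
a=0:    L    L    L    W    W    W
a=1:    L    W    W    W    L    L
a=2:    W    W    W    L    L    W
a=3:    W    L    L    L    W    W
a=4:    W    W    W    W    W    L
a=5:    W    W    W    W    W    W
a=6:    L    L    L    W    W    W
a=7:    L    W    W    W    L    L
Cells with no legal move (terminal, hence L): (0,0), (0,1), (0,2), (1,0).
The remaining L cells, each justified by listing all of its moves:
(1,4): L (options (1,1)(W), (0,3)(W) are all W)
(1,5): L (options (1,2)(W), (0,4)(W) are all W)
(2,3): L (options (0,3)(W), (2,0)(W), (1,2)(W) are all W)
(2,4): L (options (0,4)(W), (2,1)(W), (1,3)(W) are all W)
(3,1): L (options (1,1)(W), (2,0)(W) are all W)
(3,2): L (options (1,2)(W), (2,1)(W) are all W)
(3,3): L (options (1,3)(W), (3,0)(W), (2,2)(W) are all W)
(4,5): L (options (2,5)(W), (0,5)(W), (4,2)(W), (3,4)(W) are all W)
(6,0): L (options (4,0)(W), (2,0)(W) are all W)
(6,1): L (options (4,1)(W), (2,1)(W), (5,0)(W) are all W)
(6,2): L (options (4,2)(W), (2,2)(W), (5,1)(W) are all W)
(7,0): L (options (5,0)(W), (3,0)(W) are all W)
(7,4): L (options (5,4)(W), (3,4)(W), (7,1)(W), (6,3)(W) are all W)
(7,5): L (options (5,5)(W), (3,5)(W), (7,2)(W), (6,4)(W) are all W)
Every other cell has at least one move into one of the L cells above, so it is W.
L cells per row: a=0: 3, a=1: 3, a=2: 2, a=3: 3, a=4: 1, a=5: 0, a=6: 3, a=7: 3; total 18.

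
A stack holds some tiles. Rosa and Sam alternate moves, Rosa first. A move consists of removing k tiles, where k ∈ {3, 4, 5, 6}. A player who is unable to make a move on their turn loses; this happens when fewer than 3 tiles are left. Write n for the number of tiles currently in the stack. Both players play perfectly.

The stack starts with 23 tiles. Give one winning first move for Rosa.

Remove 3, leaving 20.

Work bottom-up. With no move the player to move loses. Otherwise the position is W if at least one move leads to an L position for the opponent, and L if every move leads to a W.
n=0: no move → L
n=1: no move → L
n=2: no move → L
n=3: reaches L-position 0 → W
n=4: reaches L-position 1 → W
n=5: reaches L-position 2 → W
n=6: reaches L-position 2 → W
n=7: reaches L-position 2 → W
n=8: reaches L-position 2 → W
n=9: only reaches 6(W), 5(W), 4(W), 3(W), all W → L
n=10: only reaches 7(W), 6(W), 5(W), 4(W), all W → L
n=11: only reaches 8(W), 7(W), 6(W), 5(W), all W → L
n=12: reaches L-position 9 → W
n=13: reaches L-position 10 → W
n=14: reaches L-position 11 → W
n=15: reaches L-position 11 → W
n=16: reaches L-position 11 → W
n=17: reaches L-position 11 → W
n=18: only reaches 15(W), 14(W), 13(W), 12(W), all W → L
n=19: only reaches 16(W), 15(W), 14(W), 13(W), all W → L
n=20: only reaches 17(W), 16(W), 15(W), 14(W), all W → L
n=21: reaches L-position 18 → W
n=22: reaches L-position 19 → W
n=23: reaches L-position 20 → W
From 23, the L positions reachable in one move are: 20, 19, 18. Any move reaching one of these is winning.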